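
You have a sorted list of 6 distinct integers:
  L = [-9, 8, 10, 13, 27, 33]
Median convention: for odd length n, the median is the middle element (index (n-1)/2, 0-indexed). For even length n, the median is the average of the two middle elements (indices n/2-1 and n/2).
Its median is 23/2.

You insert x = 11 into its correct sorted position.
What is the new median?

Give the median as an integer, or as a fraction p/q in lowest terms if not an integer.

Old list (sorted, length 6): [-9, 8, 10, 13, 27, 33]
Old median = 23/2
Insert x = 11
Old length even (6). Middle pair: indices 2,3 = 10,13.
New length odd (7). New median = single middle element.
x = 11: 3 elements are < x, 3 elements are > x.
New sorted list: [-9, 8, 10, 11, 13, 27, 33]
New median = 11

Answer: 11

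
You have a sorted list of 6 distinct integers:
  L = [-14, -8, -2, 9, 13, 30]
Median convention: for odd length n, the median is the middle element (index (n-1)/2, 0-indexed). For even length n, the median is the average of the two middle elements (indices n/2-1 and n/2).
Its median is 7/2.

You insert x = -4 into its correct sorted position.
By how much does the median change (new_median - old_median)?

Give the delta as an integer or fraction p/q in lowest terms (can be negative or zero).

Answer: -11/2

Derivation:
Old median = 7/2
After inserting x = -4: new sorted = [-14, -8, -4, -2, 9, 13, 30]
New median = -2
Delta = -2 - 7/2 = -11/2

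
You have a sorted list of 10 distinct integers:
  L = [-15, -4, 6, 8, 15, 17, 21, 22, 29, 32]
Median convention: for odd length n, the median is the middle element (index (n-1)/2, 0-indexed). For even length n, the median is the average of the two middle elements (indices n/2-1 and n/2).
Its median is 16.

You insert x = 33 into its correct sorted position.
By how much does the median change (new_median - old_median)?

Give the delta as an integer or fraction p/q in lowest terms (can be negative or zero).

Answer: 1

Derivation:
Old median = 16
After inserting x = 33: new sorted = [-15, -4, 6, 8, 15, 17, 21, 22, 29, 32, 33]
New median = 17
Delta = 17 - 16 = 1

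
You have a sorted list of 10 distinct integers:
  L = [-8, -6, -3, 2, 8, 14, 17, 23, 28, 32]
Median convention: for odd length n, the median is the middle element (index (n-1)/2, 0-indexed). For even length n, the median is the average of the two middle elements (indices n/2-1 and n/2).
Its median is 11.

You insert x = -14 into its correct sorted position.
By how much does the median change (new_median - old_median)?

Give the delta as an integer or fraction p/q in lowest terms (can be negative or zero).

Answer: -3

Derivation:
Old median = 11
After inserting x = -14: new sorted = [-14, -8, -6, -3, 2, 8, 14, 17, 23, 28, 32]
New median = 8
Delta = 8 - 11 = -3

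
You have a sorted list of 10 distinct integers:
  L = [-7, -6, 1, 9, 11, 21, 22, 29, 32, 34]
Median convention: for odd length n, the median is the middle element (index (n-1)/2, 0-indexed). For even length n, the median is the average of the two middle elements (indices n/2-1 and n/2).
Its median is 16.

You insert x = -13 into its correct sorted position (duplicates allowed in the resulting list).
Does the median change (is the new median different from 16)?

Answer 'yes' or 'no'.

Answer: yes

Derivation:
Old median = 16
Insert x = -13
New median = 11
Changed? yes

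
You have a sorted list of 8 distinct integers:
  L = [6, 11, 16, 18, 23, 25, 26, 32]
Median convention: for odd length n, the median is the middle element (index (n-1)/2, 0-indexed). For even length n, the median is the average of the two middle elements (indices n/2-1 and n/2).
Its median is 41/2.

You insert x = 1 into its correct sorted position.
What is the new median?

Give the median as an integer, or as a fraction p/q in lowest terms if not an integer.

Old list (sorted, length 8): [6, 11, 16, 18, 23, 25, 26, 32]
Old median = 41/2
Insert x = 1
Old length even (8). Middle pair: indices 3,4 = 18,23.
New length odd (9). New median = single middle element.
x = 1: 0 elements are < x, 8 elements are > x.
New sorted list: [1, 6, 11, 16, 18, 23, 25, 26, 32]
New median = 18

Answer: 18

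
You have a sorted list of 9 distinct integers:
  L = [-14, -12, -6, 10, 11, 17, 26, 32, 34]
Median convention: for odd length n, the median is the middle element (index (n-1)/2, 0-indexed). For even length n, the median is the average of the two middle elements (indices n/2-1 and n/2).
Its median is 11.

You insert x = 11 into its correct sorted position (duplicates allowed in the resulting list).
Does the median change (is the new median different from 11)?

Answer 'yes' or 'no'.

Answer: no

Derivation:
Old median = 11
Insert x = 11
New median = 11
Changed? no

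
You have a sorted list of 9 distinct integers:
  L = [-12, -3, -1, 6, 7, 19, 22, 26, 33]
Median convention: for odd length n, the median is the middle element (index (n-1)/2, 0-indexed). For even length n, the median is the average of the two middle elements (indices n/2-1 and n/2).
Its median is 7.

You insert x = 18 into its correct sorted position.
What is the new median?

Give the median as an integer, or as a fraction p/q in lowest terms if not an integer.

Old list (sorted, length 9): [-12, -3, -1, 6, 7, 19, 22, 26, 33]
Old median = 7
Insert x = 18
Old length odd (9). Middle was index 4 = 7.
New length even (10). New median = avg of two middle elements.
x = 18: 5 elements are < x, 4 elements are > x.
New sorted list: [-12, -3, -1, 6, 7, 18, 19, 22, 26, 33]
New median = 25/2

Answer: 25/2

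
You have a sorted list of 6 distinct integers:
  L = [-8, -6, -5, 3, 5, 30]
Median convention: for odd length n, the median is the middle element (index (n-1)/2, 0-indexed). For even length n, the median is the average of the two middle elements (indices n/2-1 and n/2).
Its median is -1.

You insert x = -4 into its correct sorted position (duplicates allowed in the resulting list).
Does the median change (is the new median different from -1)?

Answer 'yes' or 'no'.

Old median = -1
Insert x = -4
New median = -4
Changed? yes

Answer: yes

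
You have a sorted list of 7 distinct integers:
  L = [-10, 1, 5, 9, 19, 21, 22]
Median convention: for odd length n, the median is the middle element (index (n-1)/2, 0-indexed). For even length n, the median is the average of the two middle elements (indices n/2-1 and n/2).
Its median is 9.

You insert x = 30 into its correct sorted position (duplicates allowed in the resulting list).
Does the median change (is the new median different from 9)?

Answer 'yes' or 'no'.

Answer: yes

Derivation:
Old median = 9
Insert x = 30
New median = 14
Changed? yes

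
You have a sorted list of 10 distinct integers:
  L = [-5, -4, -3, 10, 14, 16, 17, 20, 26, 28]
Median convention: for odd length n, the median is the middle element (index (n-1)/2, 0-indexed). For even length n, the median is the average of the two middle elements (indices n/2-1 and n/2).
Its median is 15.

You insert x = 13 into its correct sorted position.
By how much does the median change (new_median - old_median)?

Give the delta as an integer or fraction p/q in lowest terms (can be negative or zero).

Old median = 15
After inserting x = 13: new sorted = [-5, -4, -3, 10, 13, 14, 16, 17, 20, 26, 28]
New median = 14
Delta = 14 - 15 = -1

Answer: -1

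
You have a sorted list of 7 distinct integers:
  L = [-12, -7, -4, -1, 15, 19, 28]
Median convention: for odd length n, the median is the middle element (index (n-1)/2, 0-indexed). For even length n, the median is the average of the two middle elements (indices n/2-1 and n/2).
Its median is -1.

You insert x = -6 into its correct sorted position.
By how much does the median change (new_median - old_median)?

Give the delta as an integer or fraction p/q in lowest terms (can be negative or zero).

Old median = -1
After inserting x = -6: new sorted = [-12, -7, -6, -4, -1, 15, 19, 28]
New median = -5/2
Delta = -5/2 - -1 = -3/2

Answer: -3/2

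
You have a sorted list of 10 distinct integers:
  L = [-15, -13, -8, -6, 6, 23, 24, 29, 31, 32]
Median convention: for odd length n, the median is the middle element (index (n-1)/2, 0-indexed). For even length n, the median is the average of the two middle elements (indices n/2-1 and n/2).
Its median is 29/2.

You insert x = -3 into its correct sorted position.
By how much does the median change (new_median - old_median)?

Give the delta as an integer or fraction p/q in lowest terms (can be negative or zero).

Answer: -17/2

Derivation:
Old median = 29/2
After inserting x = -3: new sorted = [-15, -13, -8, -6, -3, 6, 23, 24, 29, 31, 32]
New median = 6
Delta = 6 - 29/2 = -17/2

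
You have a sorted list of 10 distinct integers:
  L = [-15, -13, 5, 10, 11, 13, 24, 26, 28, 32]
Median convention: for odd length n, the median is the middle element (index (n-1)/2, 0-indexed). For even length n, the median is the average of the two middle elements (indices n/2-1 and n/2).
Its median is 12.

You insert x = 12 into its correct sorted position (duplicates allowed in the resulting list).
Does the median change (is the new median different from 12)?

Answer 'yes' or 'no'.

Answer: no

Derivation:
Old median = 12
Insert x = 12
New median = 12
Changed? no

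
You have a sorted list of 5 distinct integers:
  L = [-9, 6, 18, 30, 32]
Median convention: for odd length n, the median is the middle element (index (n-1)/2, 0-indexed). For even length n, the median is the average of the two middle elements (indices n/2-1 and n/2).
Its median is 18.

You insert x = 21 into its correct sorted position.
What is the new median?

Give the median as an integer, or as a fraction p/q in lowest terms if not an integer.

Answer: 39/2

Derivation:
Old list (sorted, length 5): [-9, 6, 18, 30, 32]
Old median = 18
Insert x = 21
Old length odd (5). Middle was index 2 = 18.
New length even (6). New median = avg of two middle elements.
x = 21: 3 elements are < x, 2 elements are > x.
New sorted list: [-9, 6, 18, 21, 30, 32]
New median = 39/2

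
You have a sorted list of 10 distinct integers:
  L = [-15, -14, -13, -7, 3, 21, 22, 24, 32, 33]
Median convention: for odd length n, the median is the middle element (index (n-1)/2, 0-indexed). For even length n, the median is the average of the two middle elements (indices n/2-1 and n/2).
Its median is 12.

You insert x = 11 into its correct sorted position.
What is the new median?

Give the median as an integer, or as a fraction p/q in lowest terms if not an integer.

Old list (sorted, length 10): [-15, -14, -13, -7, 3, 21, 22, 24, 32, 33]
Old median = 12
Insert x = 11
Old length even (10). Middle pair: indices 4,5 = 3,21.
New length odd (11). New median = single middle element.
x = 11: 5 elements are < x, 5 elements are > x.
New sorted list: [-15, -14, -13, -7, 3, 11, 21, 22, 24, 32, 33]
New median = 11

Answer: 11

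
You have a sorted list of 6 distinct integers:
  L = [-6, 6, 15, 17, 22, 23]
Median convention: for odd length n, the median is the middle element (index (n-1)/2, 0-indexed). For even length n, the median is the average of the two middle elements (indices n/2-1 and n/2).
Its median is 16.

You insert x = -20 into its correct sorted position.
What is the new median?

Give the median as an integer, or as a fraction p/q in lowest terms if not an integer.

Answer: 15

Derivation:
Old list (sorted, length 6): [-6, 6, 15, 17, 22, 23]
Old median = 16
Insert x = -20
Old length even (6). Middle pair: indices 2,3 = 15,17.
New length odd (7). New median = single middle element.
x = -20: 0 elements are < x, 6 elements are > x.
New sorted list: [-20, -6, 6, 15, 17, 22, 23]
New median = 15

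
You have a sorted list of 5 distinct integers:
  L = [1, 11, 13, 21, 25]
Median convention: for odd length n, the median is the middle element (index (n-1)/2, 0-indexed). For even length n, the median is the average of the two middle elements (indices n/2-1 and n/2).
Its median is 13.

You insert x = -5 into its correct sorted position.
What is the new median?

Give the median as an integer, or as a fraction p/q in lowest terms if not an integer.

Answer: 12

Derivation:
Old list (sorted, length 5): [1, 11, 13, 21, 25]
Old median = 13
Insert x = -5
Old length odd (5). Middle was index 2 = 13.
New length even (6). New median = avg of two middle elements.
x = -5: 0 elements are < x, 5 elements are > x.
New sorted list: [-5, 1, 11, 13, 21, 25]
New median = 12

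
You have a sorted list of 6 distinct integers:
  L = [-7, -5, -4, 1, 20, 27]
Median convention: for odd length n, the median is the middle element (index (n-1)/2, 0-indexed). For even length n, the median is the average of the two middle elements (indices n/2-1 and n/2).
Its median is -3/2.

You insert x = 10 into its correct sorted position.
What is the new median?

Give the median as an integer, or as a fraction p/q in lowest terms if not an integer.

Answer: 1

Derivation:
Old list (sorted, length 6): [-7, -5, -4, 1, 20, 27]
Old median = -3/2
Insert x = 10
Old length even (6). Middle pair: indices 2,3 = -4,1.
New length odd (7). New median = single middle element.
x = 10: 4 elements are < x, 2 elements are > x.
New sorted list: [-7, -5, -4, 1, 10, 20, 27]
New median = 1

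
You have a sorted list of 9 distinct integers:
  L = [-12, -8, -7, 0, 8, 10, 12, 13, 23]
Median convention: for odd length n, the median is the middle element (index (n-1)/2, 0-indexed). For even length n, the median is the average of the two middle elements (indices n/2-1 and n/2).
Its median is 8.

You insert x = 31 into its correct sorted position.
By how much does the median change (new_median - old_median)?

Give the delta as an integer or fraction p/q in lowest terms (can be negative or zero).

Old median = 8
After inserting x = 31: new sorted = [-12, -8, -7, 0, 8, 10, 12, 13, 23, 31]
New median = 9
Delta = 9 - 8 = 1

Answer: 1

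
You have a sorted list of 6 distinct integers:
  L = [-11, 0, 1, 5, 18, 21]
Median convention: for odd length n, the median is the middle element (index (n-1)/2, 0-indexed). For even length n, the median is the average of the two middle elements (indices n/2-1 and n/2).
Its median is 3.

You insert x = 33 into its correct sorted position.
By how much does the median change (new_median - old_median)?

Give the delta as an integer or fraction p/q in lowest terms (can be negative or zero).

Answer: 2

Derivation:
Old median = 3
After inserting x = 33: new sorted = [-11, 0, 1, 5, 18, 21, 33]
New median = 5
Delta = 5 - 3 = 2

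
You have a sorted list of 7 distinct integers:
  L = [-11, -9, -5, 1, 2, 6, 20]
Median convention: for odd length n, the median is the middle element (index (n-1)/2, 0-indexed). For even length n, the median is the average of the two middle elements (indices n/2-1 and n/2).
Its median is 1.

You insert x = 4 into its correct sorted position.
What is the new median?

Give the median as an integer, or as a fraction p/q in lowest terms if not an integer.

Answer: 3/2

Derivation:
Old list (sorted, length 7): [-11, -9, -5, 1, 2, 6, 20]
Old median = 1
Insert x = 4
Old length odd (7). Middle was index 3 = 1.
New length even (8). New median = avg of two middle elements.
x = 4: 5 elements are < x, 2 elements are > x.
New sorted list: [-11, -9, -5, 1, 2, 4, 6, 20]
New median = 3/2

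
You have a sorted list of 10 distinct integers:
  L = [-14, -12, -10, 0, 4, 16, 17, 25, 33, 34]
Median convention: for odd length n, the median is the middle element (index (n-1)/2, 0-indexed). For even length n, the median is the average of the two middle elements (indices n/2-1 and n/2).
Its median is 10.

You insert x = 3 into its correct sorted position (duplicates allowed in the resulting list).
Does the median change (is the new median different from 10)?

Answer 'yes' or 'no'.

Old median = 10
Insert x = 3
New median = 4
Changed? yes

Answer: yes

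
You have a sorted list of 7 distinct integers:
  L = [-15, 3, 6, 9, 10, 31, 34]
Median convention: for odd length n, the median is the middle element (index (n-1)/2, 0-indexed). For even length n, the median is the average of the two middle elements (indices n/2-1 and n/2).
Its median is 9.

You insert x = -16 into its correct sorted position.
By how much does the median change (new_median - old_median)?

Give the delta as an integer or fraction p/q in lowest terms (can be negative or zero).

Old median = 9
After inserting x = -16: new sorted = [-16, -15, 3, 6, 9, 10, 31, 34]
New median = 15/2
Delta = 15/2 - 9 = -3/2

Answer: -3/2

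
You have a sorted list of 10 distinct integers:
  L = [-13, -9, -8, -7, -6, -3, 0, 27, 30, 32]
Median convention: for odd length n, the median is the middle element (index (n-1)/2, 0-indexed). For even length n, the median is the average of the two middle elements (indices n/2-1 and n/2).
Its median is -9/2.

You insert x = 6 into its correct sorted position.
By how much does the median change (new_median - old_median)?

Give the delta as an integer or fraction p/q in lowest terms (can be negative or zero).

Old median = -9/2
After inserting x = 6: new sorted = [-13, -9, -8, -7, -6, -3, 0, 6, 27, 30, 32]
New median = -3
Delta = -3 - -9/2 = 3/2

Answer: 3/2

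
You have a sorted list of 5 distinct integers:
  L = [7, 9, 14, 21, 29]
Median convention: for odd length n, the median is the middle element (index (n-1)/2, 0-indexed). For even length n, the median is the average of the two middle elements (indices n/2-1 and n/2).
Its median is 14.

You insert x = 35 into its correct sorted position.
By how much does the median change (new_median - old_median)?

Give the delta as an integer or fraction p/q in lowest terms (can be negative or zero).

Old median = 14
After inserting x = 35: new sorted = [7, 9, 14, 21, 29, 35]
New median = 35/2
Delta = 35/2 - 14 = 7/2

Answer: 7/2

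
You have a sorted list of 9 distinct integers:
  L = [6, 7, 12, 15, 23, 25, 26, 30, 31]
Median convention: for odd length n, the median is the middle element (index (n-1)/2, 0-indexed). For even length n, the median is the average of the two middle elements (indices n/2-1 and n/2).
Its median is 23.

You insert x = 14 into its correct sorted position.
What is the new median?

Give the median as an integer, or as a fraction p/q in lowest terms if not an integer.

Answer: 19

Derivation:
Old list (sorted, length 9): [6, 7, 12, 15, 23, 25, 26, 30, 31]
Old median = 23
Insert x = 14
Old length odd (9). Middle was index 4 = 23.
New length even (10). New median = avg of two middle elements.
x = 14: 3 elements are < x, 6 elements are > x.
New sorted list: [6, 7, 12, 14, 15, 23, 25, 26, 30, 31]
New median = 19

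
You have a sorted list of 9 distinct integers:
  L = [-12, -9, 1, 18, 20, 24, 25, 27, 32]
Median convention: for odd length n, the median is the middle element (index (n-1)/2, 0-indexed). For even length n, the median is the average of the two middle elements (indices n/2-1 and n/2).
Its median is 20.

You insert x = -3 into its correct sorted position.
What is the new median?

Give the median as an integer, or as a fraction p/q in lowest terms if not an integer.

Answer: 19

Derivation:
Old list (sorted, length 9): [-12, -9, 1, 18, 20, 24, 25, 27, 32]
Old median = 20
Insert x = -3
Old length odd (9). Middle was index 4 = 20.
New length even (10). New median = avg of two middle elements.
x = -3: 2 elements are < x, 7 elements are > x.
New sorted list: [-12, -9, -3, 1, 18, 20, 24, 25, 27, 32]
New median = 19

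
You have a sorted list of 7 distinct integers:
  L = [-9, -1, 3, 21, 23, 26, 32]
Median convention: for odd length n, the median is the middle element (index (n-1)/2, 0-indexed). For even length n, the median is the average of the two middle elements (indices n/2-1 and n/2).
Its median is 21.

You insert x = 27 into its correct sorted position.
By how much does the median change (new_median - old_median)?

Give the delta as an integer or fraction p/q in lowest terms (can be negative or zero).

Answer: 1

Derivation:
Old median = 21
After inserting x = 27: new sorted = [-9, -1, 3, 21, 23, 26, 27, 32]
New median = 22
Delta = 22 - 21 = 1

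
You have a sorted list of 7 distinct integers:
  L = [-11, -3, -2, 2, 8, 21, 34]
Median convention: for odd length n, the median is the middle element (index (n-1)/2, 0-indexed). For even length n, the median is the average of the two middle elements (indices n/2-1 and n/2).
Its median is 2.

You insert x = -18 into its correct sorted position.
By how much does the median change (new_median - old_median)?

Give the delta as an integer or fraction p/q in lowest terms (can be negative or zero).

Old median = 2
After inserting x = -18: new sorted = [-18, -11, -3, -2, 2, 8, 21, 34]
New median = 0
Delta = 0 - 2 = -2

Answer: -2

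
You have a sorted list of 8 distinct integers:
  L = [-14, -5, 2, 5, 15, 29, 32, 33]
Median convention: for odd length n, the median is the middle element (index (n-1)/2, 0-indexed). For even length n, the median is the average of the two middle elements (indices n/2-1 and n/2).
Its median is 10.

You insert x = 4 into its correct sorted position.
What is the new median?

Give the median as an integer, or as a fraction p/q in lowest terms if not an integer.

Answer: 5

Derivation:
Old list (sorted, length 8): [-14, -5, 2, 5, 15, 29, 32, 33]
Old median = 10
Insert x = 4
Old length even (8). Middle pair: indices 3,4 = 5,15.
New length odd (9). New median = single middle element.
x = 4: 3 elements are < x, 5 elements are > x.
New sorted list: [-14, -5, 2, 4, 5, 15, 29, 32, 33]
New median = 5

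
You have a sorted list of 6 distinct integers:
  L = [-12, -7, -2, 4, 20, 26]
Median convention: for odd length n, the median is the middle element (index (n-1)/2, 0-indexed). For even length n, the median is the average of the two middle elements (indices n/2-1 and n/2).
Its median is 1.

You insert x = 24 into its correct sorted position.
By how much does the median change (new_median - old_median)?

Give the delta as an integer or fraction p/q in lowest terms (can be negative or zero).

Answer: 3

Derivation:
Old median = 1
After inserting x = 24: new sorted = [-12, -7, -2, 4, 20, 24, 26]
New median = 4
Delta = 4 - 1 = 3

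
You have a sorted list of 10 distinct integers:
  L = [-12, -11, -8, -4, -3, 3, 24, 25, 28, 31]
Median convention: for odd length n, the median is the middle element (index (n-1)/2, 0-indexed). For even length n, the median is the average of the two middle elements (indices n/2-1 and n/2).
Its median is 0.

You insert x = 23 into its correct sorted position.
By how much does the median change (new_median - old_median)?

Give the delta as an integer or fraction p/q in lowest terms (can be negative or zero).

Answer: 3

Derivation:
Old median = 0
After inserting x = 23: new sorted = [-12, -11, -8, -4, -3, 3, 23, 24, 25, 28, 31]
New median = 3
Delta = 3 - 0 = 3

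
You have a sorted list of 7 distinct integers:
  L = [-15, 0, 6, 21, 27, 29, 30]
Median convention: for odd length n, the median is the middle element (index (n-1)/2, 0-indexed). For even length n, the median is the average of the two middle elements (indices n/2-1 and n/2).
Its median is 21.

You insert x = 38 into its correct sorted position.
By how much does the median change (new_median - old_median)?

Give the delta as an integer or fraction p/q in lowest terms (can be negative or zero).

Old median = 21
After inserting x = 38: new sorted = [-15, 0, 6, 21, 27, 29, 30, 38]
New median = 24
Delta = 24 - 21 = 3

Answer: 3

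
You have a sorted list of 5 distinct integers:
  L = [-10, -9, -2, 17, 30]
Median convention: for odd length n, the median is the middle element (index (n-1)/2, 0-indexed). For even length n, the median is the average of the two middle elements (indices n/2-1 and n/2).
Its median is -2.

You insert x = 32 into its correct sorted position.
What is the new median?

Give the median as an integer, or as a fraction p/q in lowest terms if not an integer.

Answer: 15/2

Derivation:
Old list (sorted, length 5): [-10, -9, -2, 17, 30]
Old median = -2
Insert x = 32
Old length odd (5). Middle was index 2 = -2.
New length even (6). New median = avg of two middle elements.
x = 32: 5 elements are < x, 0 elements are > x.
New sorted list: [-10, -9, -2, 17, 30, 32]
New median = 15/2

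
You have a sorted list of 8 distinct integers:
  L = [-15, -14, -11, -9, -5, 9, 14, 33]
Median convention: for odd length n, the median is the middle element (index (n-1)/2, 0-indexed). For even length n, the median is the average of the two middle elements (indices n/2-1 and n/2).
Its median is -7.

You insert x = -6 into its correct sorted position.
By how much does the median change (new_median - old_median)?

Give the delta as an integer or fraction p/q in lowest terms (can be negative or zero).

Answer: 1

Derivation:
Old median = -7
After inserting x = -6: new sorted = [-15, -14, -11, -9, -6, -5, 9, 14, 33]
New median = -6
Delta = -6 - -7 = 1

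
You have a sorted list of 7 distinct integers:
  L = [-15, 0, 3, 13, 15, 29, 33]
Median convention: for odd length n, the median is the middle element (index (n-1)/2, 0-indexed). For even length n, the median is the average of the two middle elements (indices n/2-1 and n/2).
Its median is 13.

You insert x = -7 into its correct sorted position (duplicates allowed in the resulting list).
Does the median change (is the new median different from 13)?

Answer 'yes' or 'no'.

Old median = 13
Insert x = -7
New median = 8
Changed? yes

Answer: yes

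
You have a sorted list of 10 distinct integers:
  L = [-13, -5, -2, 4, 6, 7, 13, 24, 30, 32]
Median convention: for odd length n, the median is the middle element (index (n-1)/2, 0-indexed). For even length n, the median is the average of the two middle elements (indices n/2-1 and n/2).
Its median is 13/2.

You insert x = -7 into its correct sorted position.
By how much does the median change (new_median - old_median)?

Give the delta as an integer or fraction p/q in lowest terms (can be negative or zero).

Answer: -1/2

Derivation:
Old median = 13/2
After inserting x = -7: new sorted = [-13, -7, -5, -2, 4, 6, 7, 13, 24, 30, 32]
New median = 6
Delta = 6 - 13/2 = -1/2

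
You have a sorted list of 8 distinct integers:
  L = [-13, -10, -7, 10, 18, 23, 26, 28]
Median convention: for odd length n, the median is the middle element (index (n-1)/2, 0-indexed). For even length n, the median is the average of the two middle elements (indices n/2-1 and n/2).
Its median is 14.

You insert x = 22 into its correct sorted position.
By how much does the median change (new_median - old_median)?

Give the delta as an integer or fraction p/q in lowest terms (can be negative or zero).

Old median = 14
After inserting x = 22: new sorted = [-13, -10, -7, 10, 18, 22, 23, 26, 28]
New median = 18
Delta = 18 - 14 = 4

Answer: 4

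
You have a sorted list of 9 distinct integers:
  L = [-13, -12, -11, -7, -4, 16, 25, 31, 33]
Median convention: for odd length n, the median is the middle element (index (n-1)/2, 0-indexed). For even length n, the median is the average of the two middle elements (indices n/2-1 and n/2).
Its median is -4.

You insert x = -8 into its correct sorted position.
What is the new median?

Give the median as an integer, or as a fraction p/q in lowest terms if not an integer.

Answer: -11/2

Derivation:
Old list (sorted, length 9): [-13, -12, -11, -7, -4, 16, 25, 31, 33]
Old median = -4
Insert x = -8
Old length odd (9). Middle was index 4 = -4.
New length even (10). New median = avg of two middle elements.
x = -8: 3 elements are < x, 6 elements are > x.
New sorted list: [-13, -12, -11, -8, -7, -4, 16, 25, 31, 33]
New median = -11/2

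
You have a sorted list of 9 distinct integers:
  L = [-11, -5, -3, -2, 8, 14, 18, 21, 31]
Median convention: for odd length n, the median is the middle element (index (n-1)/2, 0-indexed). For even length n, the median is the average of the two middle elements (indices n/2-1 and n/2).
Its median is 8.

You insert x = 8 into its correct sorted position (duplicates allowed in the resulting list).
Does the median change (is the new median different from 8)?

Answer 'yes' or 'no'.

Old median = 8
Insert x = 8
New median = 8
Changed? no

Answer: no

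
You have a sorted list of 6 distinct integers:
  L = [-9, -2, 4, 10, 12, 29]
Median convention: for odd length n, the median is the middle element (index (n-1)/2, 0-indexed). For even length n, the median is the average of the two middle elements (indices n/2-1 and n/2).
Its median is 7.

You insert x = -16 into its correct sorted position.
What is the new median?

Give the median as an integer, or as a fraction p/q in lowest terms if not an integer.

Answer: 4

Derivation:
Old list (sorted, length 6): [-9, -2, 4, 10, 12, 29]
Old median = 7
Insert x = -16
Old length even (6). Middle pair: indices 2,3 = 4,10.
New length odd (7). New median = single middle element.
x = -16: 0 elements are < x, 6 elements are > x.
New sorted list: [-16, -9, -2, 4, 10, 12, 29]
New median = 4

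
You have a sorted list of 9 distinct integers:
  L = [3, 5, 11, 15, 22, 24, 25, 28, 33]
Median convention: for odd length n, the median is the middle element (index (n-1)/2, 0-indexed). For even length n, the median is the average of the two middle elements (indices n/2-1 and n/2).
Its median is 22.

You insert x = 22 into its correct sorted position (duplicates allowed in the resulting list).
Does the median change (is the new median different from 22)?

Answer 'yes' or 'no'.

Old median = 22
Insert x = 22
New median = 22
Changed? no

Answer: no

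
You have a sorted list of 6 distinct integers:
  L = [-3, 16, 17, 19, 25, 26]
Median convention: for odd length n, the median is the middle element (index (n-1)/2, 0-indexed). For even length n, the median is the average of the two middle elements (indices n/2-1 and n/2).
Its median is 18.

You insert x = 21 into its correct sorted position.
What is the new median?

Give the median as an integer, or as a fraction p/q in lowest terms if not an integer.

Old list (sorted, length 6): [-3, 16, 17, 19, 25, 26]
Old median = 18
Insert x = 21
Old length even (6). Middle pair: indices 2,3 = 17,19.
New length odd (7). New median = single middle element.
x = 21: 4 elements are < x, 2 elements are > x.
New sorted list: [-3, 16, 17, 19, 21, 25, 26]
New median = 19

Answer: 19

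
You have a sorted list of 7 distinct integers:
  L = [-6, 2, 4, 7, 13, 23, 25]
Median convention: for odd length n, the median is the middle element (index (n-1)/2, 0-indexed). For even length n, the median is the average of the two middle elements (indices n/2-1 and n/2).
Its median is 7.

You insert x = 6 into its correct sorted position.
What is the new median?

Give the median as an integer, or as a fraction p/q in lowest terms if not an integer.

Old list (sorted, length 7): [-6, 2, 4, 7, 13, 23, 25]
Old median = 7
Insert x = 6
Old length odd (7). Middle was index 3 = 7.
New length even (8). New median = avg of two middle elements.
x = 6: 3 elements are < x, 4 elements are > x.
New sorted list: [-6, 2, 4, 6, 7, 13, 23, 25]
New median = 13/2

Answer: 13/2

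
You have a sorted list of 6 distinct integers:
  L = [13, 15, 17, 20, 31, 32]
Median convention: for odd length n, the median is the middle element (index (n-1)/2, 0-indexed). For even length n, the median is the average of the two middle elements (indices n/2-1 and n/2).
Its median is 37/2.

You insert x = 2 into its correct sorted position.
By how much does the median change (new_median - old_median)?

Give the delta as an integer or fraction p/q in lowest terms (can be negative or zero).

Answer: -3/2

Derivation:
Old median = 37/2
After inserting x = 2: new sorted = [2, 13, 15, 17, 20, 31, 32]
New median = 17
Delta = 17 - 37/2 = -3/2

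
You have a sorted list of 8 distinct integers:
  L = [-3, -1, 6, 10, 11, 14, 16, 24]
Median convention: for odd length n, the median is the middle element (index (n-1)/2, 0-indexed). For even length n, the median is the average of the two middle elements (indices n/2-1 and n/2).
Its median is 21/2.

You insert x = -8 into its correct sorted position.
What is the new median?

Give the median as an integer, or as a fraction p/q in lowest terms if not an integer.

Answer: 10

Derivation:
Old list (sorted, length 8): [-3, -1, 6, 10, 11, 14, 16, 24]
Old median = 21/2
Insert x = -8
Old length even (8). Middle pair: indices 3,4 = 10,11.
New length odd (9). New median = single middle element.
x = -8: 0 elements are < x, 8 elements are > x.
New sorted list: [-8, -3, -1, 6, 10, 11, 14, 16, 24]
New median = 10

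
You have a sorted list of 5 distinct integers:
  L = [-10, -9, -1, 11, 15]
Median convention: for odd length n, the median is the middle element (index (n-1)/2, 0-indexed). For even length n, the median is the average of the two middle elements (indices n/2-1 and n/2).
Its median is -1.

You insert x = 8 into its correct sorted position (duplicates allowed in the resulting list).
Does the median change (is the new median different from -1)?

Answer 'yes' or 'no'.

Old median = -1
Insert x = 8
New median = 7/2
Changed? yes

Answer: yes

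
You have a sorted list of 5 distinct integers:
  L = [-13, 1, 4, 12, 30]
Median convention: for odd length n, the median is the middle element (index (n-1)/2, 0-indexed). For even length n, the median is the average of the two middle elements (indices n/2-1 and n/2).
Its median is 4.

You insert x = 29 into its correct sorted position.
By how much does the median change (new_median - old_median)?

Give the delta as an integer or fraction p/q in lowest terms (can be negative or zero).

Old median = 4
After inserting x = 29: new sorted = [-13, 1, 4, 12, 29, 30]
New median = 8
Delta = 8 - 4 = 4

Answer: 4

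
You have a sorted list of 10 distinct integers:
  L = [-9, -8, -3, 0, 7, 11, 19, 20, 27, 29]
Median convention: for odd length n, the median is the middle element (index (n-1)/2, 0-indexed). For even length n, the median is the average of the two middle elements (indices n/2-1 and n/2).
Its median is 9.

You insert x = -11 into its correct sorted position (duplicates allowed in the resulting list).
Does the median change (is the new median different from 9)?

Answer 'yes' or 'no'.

Old median = 9
Insert x = -11
New median = 7
Changed? yes

Answer: yes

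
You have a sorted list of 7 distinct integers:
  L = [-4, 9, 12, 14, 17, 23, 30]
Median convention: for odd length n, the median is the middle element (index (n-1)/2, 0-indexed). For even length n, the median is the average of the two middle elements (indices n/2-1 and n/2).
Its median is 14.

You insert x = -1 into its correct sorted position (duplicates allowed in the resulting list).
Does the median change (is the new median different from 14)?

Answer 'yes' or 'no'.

Old median = 14
Insert x = -1
New median = 13
Changed? yes

Answer: yes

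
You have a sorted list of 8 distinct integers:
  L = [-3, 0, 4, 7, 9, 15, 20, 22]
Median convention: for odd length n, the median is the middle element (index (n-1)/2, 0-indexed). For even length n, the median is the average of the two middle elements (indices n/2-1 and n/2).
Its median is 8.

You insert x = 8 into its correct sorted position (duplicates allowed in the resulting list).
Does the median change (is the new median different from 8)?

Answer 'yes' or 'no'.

Old median = 8
Insert x = 8
New median = 8
Changed? no

Answer: no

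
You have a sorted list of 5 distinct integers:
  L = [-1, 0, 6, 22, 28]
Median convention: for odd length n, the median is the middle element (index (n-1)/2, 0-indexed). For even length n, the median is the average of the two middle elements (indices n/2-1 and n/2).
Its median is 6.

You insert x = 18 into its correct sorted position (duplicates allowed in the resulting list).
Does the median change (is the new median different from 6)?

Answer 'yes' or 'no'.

Answer: yes

Derivation:
Old median = 6
Insert x = 18
New median = 12
Changed? yes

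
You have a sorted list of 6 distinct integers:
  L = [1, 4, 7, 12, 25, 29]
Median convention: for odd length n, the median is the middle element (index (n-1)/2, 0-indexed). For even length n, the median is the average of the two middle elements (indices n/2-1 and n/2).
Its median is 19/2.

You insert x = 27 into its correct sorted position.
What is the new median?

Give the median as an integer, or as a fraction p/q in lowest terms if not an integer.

Answer: 12

Derivation:
Old list (sorted, length 6): [1, 4, 7, 12, 25, 29]
Old median = 19/2
Insert x = 27
Old length even (6). Middle pair: indices 2,3 = 7,12.
New length odd (7). New median = single middle element.
x = 27: 5 elements are < x, 1 elements are > x.
New sorted list: [1, 4, 7, 12, 25, 27, 29]
New median = 12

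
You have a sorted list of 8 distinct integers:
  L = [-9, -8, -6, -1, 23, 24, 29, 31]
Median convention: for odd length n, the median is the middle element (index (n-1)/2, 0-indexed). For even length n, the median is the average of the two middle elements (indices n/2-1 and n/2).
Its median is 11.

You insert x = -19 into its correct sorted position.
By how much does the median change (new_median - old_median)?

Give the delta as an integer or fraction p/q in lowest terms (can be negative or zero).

Old median = 11
After inserting x = -19: new sorted = [-19, -9, -8, -6, -1, 23, 24, 29, 31]
New median = -1
Delta = -1 - 11 = -12

Answer: -12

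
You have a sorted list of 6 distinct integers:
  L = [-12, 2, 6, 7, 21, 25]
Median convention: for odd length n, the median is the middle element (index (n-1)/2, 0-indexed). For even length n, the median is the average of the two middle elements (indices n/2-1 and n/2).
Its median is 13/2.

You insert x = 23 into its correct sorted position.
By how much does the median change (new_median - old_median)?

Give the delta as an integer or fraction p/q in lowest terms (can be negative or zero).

Old median = 13/2
After inserting x = 23: new sorted = [-12, 2, 6, 7, 21, 23, 25]
New median = 7
Delta = 7 - 13/2 = 1/2

Answer: 1/2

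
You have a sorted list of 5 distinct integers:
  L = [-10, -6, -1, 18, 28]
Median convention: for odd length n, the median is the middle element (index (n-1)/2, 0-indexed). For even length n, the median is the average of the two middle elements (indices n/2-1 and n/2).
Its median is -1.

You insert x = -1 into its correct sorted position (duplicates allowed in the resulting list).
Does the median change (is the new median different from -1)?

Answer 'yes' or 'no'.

Answer: no

Derivation:
Old median = -1
Insert x = -1
New median = -1
Changed? no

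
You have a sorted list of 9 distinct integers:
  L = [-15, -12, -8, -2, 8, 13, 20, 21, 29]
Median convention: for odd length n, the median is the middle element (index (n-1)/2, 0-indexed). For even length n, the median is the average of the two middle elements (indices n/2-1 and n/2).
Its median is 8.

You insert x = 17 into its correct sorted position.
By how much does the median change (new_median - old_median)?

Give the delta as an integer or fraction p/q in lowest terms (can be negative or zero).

Old median = 8
After inserting x = 17: new sorted = [-15, -12, -8, -2, 8, 13, 17, 20, 21, 29]
New median = 21/2
Delta = 21/2 - 8 = 5/2

Answer: 5/2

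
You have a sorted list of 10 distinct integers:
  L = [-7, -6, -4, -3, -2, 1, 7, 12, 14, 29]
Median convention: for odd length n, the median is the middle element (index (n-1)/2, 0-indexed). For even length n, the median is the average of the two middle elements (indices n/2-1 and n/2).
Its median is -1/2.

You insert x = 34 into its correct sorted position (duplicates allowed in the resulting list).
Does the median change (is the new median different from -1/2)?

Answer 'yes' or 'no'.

Answer: yes

Derivation:
Old median = -1/2
Insert x = 34
New median = 1
Changed? yes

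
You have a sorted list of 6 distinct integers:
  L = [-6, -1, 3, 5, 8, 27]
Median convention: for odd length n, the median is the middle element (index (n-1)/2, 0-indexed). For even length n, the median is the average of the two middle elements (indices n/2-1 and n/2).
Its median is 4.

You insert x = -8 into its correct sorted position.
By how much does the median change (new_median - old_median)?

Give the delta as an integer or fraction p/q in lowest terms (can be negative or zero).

Old median = 4
After inserting x = -8: new sorted = [-8, -6, -1, 3, 5, 8, 27]
New median = 3
Delta = 3 - 4 = -1

Answer: -1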